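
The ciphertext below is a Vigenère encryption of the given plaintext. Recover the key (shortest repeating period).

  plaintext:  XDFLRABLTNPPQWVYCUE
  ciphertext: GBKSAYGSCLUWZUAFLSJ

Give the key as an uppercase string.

JYFH

  i= 0: G-X =  9 → J
  i= 1: B-D = 24 → Y
  i= 2: K-F =  5 → F
  i= 3: S-L =  7 → H
  i= 4: A-R =  9 → J
  i= 5: Y-A = 24 → Y
  i= 6: G-B =  5 → F
  i= 7: S-L =  7 → H
  i= 8: C-T =  9 → J
  i= 9: L-N = 24 → Y
  i=10: U-P =  5 → F
  i=11: W-P =  7 → H
  i=12: Z-Q =  9 → J
  i=13: U-W = 24 → Y
  i=14: A-V =  5 → F
  i=15: F-Y =  7 → H
  i=16: L-C =  9 → J
  i=17: S-U = 24 → Y
  i=18: J-E =  5 → F
  shifts repeat with period 4: JYFH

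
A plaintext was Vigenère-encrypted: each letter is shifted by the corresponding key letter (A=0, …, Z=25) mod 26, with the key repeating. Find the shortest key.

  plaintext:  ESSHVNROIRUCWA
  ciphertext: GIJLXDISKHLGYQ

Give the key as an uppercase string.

CQRE

  i= 0: G-E =  2 → C
  i= 1: I-S = 16 → Q
  i= 2: J-S = 17 → R
  i= 3: L-H =  4 → E
  i= 4: X-V =  2 → C
  i= 5: D-N = 16 → Q
  i= 6: I-R = 17 → R
  i= 7: S-O =  4 → E
  i= 8: K-I =  2 → C
  i= 9: H-R = 16 → Q
  i=10: L-U = 17 → R
  i=11: G-C =  4 → E
  i=12: Y-W =  2 → C
  i=13: Q-A = 16 → Q
  shifts repeat with period 4: CQRE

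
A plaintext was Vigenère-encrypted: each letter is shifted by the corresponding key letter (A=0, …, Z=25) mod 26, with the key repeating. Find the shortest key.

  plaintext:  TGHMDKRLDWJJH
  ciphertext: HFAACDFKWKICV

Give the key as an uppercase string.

  i= 0: H-T = 14 → O
  i= 1: F-G = 25 → Z
  i= 2: A-H = 19 → T
  i= 3: A-M = 14 → O
  i= 4: C-D = 25 → Z
  i= 5: D-K = 19 → T
  i= 6: F-R = 14 → O
  i= 7: K-L = 25 → Z
  i= 8: W-D = 19 → T
  i= 9: K-W = 14 → O
  i=10: I-J = 25 → Z
  i=11: C-J = 19 → T
  i=12: V-H = 14 → O
  shifts repeat with period 3: OZT

OZT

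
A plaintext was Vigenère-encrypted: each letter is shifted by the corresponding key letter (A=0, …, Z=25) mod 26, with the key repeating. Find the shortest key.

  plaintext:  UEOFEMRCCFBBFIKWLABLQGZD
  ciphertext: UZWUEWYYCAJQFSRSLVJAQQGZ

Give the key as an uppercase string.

  i= 0: U-U =  0 → A
  i= 1: Z-E = 21 → V
  i= 2: W-O =  8 → I
  i= 3: U-F = 15 → P
  i= 4: E-E =  0 → A
  i= 5: W-M = 10 → K
  i= 6: Y-R =  7 → H
  i= 7: Y-C = 22 → W
  i= 8: C-C =  0 → A
  i= 9: A-F = 21 → V
  i=10: J-B =  8 → I
  i=11: Q-B = 15 → P
  i=12: F-F =  0 → A
  i=13: S-I = 10 → K
  i=14: R-K =  7 → H
  i=15: S-W = 22 → W
  i=16: L-L =  0 → A
  i=17: V-A = 21 → V
  i=18: J-B =  8 → I
  i=19: A-L = 15 → P
  i=20: Q-Q =  0 → A
  i=21: Q-G = 10 → K
  i=22: G-Z =  7 → H
  i=23: Z-D = 22 → W
  shifts repeat with period 8: AVIPAKHW

AVIPAKHW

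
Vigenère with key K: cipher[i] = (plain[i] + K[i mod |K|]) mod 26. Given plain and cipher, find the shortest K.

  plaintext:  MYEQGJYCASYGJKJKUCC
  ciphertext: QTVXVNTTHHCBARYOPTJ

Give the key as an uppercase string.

  i= 0: Q-M =  4 → E
  i= 1: T-Y = 21 → V
  i= 2: V-E = 17 → R
  i= 3: X-Q =  7 → H
  i= 4: V-G = 15 → P
  i= 5: N-J =  4 → E
  i= 6: T-Y = 21 → V
  i= 7: T-C = 17 → R
  i= 8: H-A =  7 → H
  i= 9: H-S = 15 → P
  i=10: C-Y =  4 → E
  i=11: B-G = 21 → V
  i=12: A-J = 17 → R
  i=13: R-K =  7 → H
  i=14: Y-J = 15 → P
  i=15: O-K =  4 → E
  i=16: P-U = 21 → V
  i=17: T-C = 17 → R
  i=18: J-C =  7 → H
  shifts repeat with period 5: EVRHP

EVRHP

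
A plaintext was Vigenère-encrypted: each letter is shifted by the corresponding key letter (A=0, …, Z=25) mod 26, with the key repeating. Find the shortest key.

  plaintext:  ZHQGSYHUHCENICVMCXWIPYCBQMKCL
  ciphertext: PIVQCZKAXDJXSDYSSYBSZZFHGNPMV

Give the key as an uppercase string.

QBFKKBDG

  i= 0: P-Z = 16 → Q
  i= 1: I-H =  1 → B
  i= 2: V-Q =  5 → F
  i= 3: Q-G = 10 → K
  i= 4: C-S = 10 → K
  i= 5: Z-Y =  1 → B
  i= 6: K-H =  3 → D
  i= 7: A-U =  6 → G
  i= 8: X-H = 16 → Q
  i= 9: D-C =  1 → B
  i=10: J-E =  5 → F
  i=11: X-N = 10 → K
  i=12: S-I = 10 → K
  i=13: D-C =  1 → B
  i=14: Y-V =  3 → D
  i=15: S-M =  6 → G
  i=16: S-C = 16 → Q
  i=17: Y-X =  1 → B
  i=18: B-W =  5 → F
  i=19: S-I = 10 → K
  i=20: Z-P = 10 → K
  i=21: Z-Y =  1 → B
  i=22: F-C =  3 → D
  i=23: H-B =  6 → G
  i=24: G-Q = 16 → Q
  i=25: N-M =  1 → B
  i=26: P-K =  5 → F
  i=27: M-C = 10 → K
  i=28: V-L = 10 → K
  shifts repeat with period 8: QBFKKBDG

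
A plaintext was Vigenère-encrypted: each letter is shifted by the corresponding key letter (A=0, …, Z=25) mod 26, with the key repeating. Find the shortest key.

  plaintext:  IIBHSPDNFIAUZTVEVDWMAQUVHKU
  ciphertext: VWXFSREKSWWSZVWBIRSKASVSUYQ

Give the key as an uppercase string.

  i= 0: V-I = 13 → N
  i= 1: W-I = 14 → O
  i= 2: X-B = 22 → W
  i= 3: F-H = 24 → Y
  i= 4: S-S =  0 → A
  i= 5: R-P =  2 → C
  i= 6: E-D =  1 → B
  i= 7: K-N = 23 → X
  i= 8: S-F = 13 → N
  i= 9: W-I = 14 → O
  i=10: W-A = 22 → W
  i=11: S-U = 24 → Y
  i=12: Z-Z =  0 → A
  i=13: V-T =  2 → C
  i=14: W-V =  1 → B
  i=15: B-E = 23 → X
  i=16: I-V = 13 → N
  i=17: R-D = 14 → O
  i=18: S-W = 22 → W
  i=19: K-M = 24 → Y
  i=20: A-A =  0 → A
  i=21: S-Q =  2 → C
  i=22: V-U =  1 → B
  i=23: S-V = 23 → X
  i=24: U-H = 13 → N
  i=25: Y-K = 14 → O
  i=26: Q-U = 22 → W
  shifts repeat with period 8: NOWYACBX

NOWYACBX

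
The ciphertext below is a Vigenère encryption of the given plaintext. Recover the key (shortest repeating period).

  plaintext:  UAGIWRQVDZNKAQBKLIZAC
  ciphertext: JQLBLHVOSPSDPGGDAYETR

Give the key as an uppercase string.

PQFT

  i= 0: J-U = 15 → P
  i= 1: Q-A = 16 → Q
  i= 2: L-G =  5 → F
  i= 3: B-I = 19 → T
  i= 4: L-W = 15 → P
  i= 5: H-R = 16 → Q
  i= 6: V-Q =  5 → F
  i= 7: O-V = 19 → T
  i= 8: S-D = 15 → P
  i= 9: P-Z = 16 → Q
  i=10: S-N =  5 → F
  i=11: D-K = 19 → T
  i=12: P-A = 15 → P
  i=13: G-Q = 16 → Q
  i=14: G-B =  5 → F
  i=15: D-K = 19 → T
  i=16: A-L = 15 → P
  i=17: Y-I = 16 → Q
  i=18: E-Z =  5 → F
  i=19: T-A = 19 → T
  i=20: R-C = 15 → P
  shifts repeat with period 4: PQFT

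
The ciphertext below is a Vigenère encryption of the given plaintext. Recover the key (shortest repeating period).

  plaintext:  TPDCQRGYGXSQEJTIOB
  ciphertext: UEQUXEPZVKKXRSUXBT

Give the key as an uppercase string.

BPNSHNJ

  i= 0: U-T =  1 → B
  i= 1: E-P = 15 → P
  i= 2: Q-D = 13 → N
  i= 3: U-C = 18 → S
  i= 4: X-Q =  7 → H
  i= 5: E-R = 13 → N
  i= 6: P-G =  9 → J
  i= 7: Z-Y =  1 → B
  i= 8: V-G = 15 → P
  i= 9: K-X = 13 → N
  i=10: K-S = 18 → S
  i=11: X-Q =  7 → H
  i=12: R-E = 13 → N
  i=13: S-J =  9 → J
  i=14: U-T =  1 → B
  i=15: X-I = 15 → P
  i=16: B-O = 13 → N
  i=17: T-B = 18 → S
  shifts repeat with period 7: BPNSHNJ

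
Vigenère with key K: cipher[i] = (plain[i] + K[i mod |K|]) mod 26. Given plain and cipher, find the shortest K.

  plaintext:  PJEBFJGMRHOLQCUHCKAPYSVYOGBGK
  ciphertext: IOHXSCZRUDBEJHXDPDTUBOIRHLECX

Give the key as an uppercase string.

  i= 0: I-P = 19 → T
  i= 1: O-J =  5 → F
  i= 2: H-E =  3 → D
  i= 3: X-B = 22 → W
  i= 4: S-F = 13 → N
  i= 5: C-J = 19 → T
  i= 6: Z-G = 19 → T
  i= 7: R-M =  5 → F
  i= 8: U-R =  3 → D
  i= 9: D-H = 22 → W
  i=10: B-O = 13 → N
  i=11: E-L = 19 → T
  i=12: J-Q = 19 → T
  i=13: H-C =  5 → F
  i=14: X-U =  3 → D
  i=15: D-H = 22 → W
  i=16: P-C = 13 → N
  i=17: D-K = 19 → T
  i=18: T-A = 19 → T
  i=19: U-P =  5 → F
  i=20: B-Y =  3 → D
  i=21: O-S = 22 → W
  i=22: I-V = 13 → N
  i=23: R-Y = 19 → T
  i=24: H-O = 19 → T
  i=25: L-G =  5 → F
  i=26: E-B =  3 → D
  i=27: C-G = 22 → W
  i=28: X-K = 13 → N
  shifts repeat with period 6: TFDWNT

TFDWNT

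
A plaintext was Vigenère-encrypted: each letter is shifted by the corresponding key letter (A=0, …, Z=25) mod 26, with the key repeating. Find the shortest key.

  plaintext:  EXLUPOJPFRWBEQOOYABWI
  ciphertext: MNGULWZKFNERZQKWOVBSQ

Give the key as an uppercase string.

  i= 0: M-E =  8 → I
  i= 1: N-X = 16 → Q
  i= 2: G-L = 21 → V
  i= 3: U-U =  0 → A
  i= 4: L-P = 22 → W
  i= 5: W-O =  8 → I
  i= 6: Z-J = 16 → Q
  i= 7: K-P = 21 → V
  i= 8: F-F =  0 → A
  i= 9: N-R = 22 → W
  i=10: E-W =  8 → I
  i=11: R-B = 16 → Q
  i=12: Z-E = 21 → V
  i=13: Q-Q =  0 → A
  i=14: K-O = 22 → W
  i=15: W-O =  8 → I
  i=16: O-Y = 16 → Q
  i=17: V-A = 21 → V
  i=18: B-B =  0 → A
  i=19: S-W = 22 → W
  i=20: Q-I =  8 → I
  shifts repeat with period 5: IQVAW

IQVAW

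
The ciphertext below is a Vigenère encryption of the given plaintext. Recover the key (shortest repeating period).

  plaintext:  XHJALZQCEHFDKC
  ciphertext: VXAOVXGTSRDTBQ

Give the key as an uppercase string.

  i= 0: V-X = 24 → Y
  i= 1: X-H = 16 → Q
  i= 2: A-J = 17 → R
  i= 3: O-A = 14 → O
  i= 4: V-L = 10 → K
  i= 5: X-Z = 24 → Y
  i= 6: G-Q = 16 → Q
  i= 7: T-C = 17 → R
  i= 8: S-E = 14 → O
  i= 9: R-H = 10 → K
  i=10: D-F = 24 → Y
  i=11: T-D = 16 → Q
  i=12: B-K = 17 → R
  i=13: Q-C = 14 → O
  shifts repeat with period 5: YQROK

YQROK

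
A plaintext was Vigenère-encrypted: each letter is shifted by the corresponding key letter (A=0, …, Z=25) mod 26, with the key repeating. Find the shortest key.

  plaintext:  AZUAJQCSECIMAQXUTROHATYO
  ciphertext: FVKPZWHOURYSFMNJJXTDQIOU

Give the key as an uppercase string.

  i= 0: F-A =  5 → F
  i= 1: V-Z = 22 → W
  i= 2: K-U = 16 → Q
  i= 3: P-A = 15 → P
  i= 4: Z-J = 16 → Q
  i= 5: W-Q =  6 → G
  i= 6: H-C =  5 → F
  i= 7: O-S = 22 → W
  i= 8: U-E = 16 → Q
  i= 9: R-C = 15 → P
  i=10: Y-I = 16 → Q
  i=11: S-M =  6 → G
  i=12: F-A =  5 → F
  i=13: M-Q = 22 → W
  i=14: N-X = 16 → Q
  i=15: J-U = 15 → P
  i=16: J-T = 16 → Q
  i=17: X-R =  6 → G
  i=18: T-O =  5 → F
  i=19: D-H = 22 → W
  i=20: Q-A = 16 → Q
  i=21: I-T = 15 → P
  i=22: O-Y = 16 → Q
  i=23: U-O =  6 → G
  shifts repeat with period 6: FWQPQG

FWQPQG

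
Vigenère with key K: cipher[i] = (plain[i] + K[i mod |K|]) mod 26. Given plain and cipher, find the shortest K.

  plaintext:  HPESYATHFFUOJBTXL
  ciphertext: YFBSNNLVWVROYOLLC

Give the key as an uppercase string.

RQXAPNSO

  i= 0: Y-H = 17 → R
  i= 1: F-P = 16 → Q
  i= 2: B-E = 23 → X
  i= 3: S-S =  0 → A
  i= 4: N-Y = 15 → P
  i= 5: N-A = 13 → N
  i= 6: L-T = 18 → S
  i= 7: V-H = 14 → O
  i= 8: W-F = 17 → R
  i= 9: V-F = 16 → Q
  i=10: R-U = 23 → X
  i=11: O-O =  0 → A
  i=12: Y-J = 15 → P
  i=13: O-B = 13 → N
  i=14: L-T = 18 → S
  i=15: L-X = 14 → O
  i=16: C-L = 17 → R
  shifts repeat with period 8: RQXAPNSO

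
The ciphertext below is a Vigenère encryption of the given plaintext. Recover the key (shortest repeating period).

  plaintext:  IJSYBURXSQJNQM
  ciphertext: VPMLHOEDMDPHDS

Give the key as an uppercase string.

NGU

  i= 0: V-I = 13 → N
  i= 1: P-J =  6 → G
  i= 2: M-S = 20 → U
  i= 3: L-Y = 13 → N
  i= 4: H-B =  6 → G
  i= 5: O-U = 20 → U
  i= 6: E-R = 13 → N
  i= 7: D-X =  6 → G
  i= 8: M-S = 20 → U
  i= 9: D-Q = 13 → N
  i=10: P-J =  6 → G
  i=11: H-N = 20 → U
  i=12: D-Q = 13 → N
  i=13: S-M =  6 → G
  shifts repeat with period 3: NGU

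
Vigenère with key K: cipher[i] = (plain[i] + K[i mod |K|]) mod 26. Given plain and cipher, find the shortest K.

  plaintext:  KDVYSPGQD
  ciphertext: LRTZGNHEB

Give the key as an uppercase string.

  i= 0: L-K =  1 → B
  i= 1: R-D = 14 → O
  i= 2: T-V = 24 → Y
  i= 3: Z-Y =  1 → B
  i= 4: G-S = 14 → O
  i= 5: N-P = 24 → Y
  i= 6: H-G =  1 → B
  i= 7: E-Q = 14 → O
  i= 8: B-D = 24 → Y
  shifts repeat with period 3: BOY

BOY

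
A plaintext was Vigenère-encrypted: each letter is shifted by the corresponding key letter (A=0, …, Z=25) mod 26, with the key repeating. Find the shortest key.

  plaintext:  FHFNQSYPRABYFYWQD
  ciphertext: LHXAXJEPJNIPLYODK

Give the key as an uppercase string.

GASNHR

  i= 0: L-F =  6 → G
  i= 1: H-H =  0 → A
  i= 2: X-F = 18 → S
  i= 3: A-N = 13 → N
  i= 4: X-Q =  7 → H
  i= 5: J-S = 17 → R
  i= 6: E-Y =  6 → G
  i= 7: P-P =  0 → A
  i= 8: J-R = 18 → S
  i= 9: N-A = 13 → N
  i=10: I-B =  7 → H
  i=11: P-Y = 17 → R
  i=12: L-F =  6 → G
  i=13: Y-Y =  0 → A
  i=14: O-W = 18 → S
  i=15: D-Q = 13 → N
  i=16: K-D =  7 → H
  shifts repeat with period 6: GASNHR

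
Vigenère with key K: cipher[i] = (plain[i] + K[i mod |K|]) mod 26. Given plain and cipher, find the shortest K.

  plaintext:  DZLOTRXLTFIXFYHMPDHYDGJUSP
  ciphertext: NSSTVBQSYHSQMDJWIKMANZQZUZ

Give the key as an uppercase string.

KTHFC

  i= 0: N-D = 10 → K
  i= 1: S-Z = 19 → T
  i= 2: S-L =  7 → H
  i= 3: T-O =  5 → F
  i= 4: V-T =  2 → C
  i= 5: B-R = 10 → K
  i= 6: Q-X = 19 → T
  i= 7: S-L =  7 → H
  i= 8: Y-T =  5 → F
  i= 9: H-F =  2 → C
  i=10: S-I = 10 → K
  i=11: Q-X = 19 → T
  i=12: M-F =  7 → H
  i=13: D-Y =  5 → F
  i=14: J-H =  2 → C
  i=15: W-M = 10 → K
  i=16: I-P = 19 → T
  i=17: K-D =  7 → H
  i=18: M-H =  5 → F
  i=19: A-Y =  2 → C
  i=20: N-D = 10 → K
  i=21: Z-G = 19 → T
  i=22: Q-J =  7 → H
  i=23: Z-U =  5 → F
  i=24: U-S =  2 → C
  i=25: Z-P = 10 → K
  shifts repeat with period 5: KTHFC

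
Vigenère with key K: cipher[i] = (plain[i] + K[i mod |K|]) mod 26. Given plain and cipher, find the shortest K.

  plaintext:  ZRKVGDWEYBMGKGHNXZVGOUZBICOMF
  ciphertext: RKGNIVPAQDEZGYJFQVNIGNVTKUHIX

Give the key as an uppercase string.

STWSC

  i= 0: R-Z = 18 → S
  i= 1: K-R = 19 → T
  i= 2: G-K = 22 → W
  i= 3: N-V = 18 → S
  i= 4: I-G =  2 → C
  i= 5: V-D = 18 → S
  i= 6: P-W = 19 → T
  i= 7: A-E = 22 → W
  i= 8: Q-Y = 18 → S
  i= 9: D-B =  2 → C
  i=10: E-M = 18 → S
  i=11: Z-G = 19 → T
  i=12: G-K = 22 → W
  i=13: Y-G = 18 → S
  i=14: J-H =  2 → C
  i=15: F-N = 18 → S
  i=16: Q-X = 19 → T
  i=17: V-Z = 22 → W
  i=18: N-V = 18 → S
  i=19: I-G =  2 → C
  i=20: G-O = 18 → S
  i=21: N-U = 19 → T
  i=22: V-Z = 22 → W
  i=23: T-B = 18 → S
  i=24: K-I =  2 → C
  i=25: U-C = 18 → S
  i=26: H-O = 19 → T
  i=27: I-M = 22 → W
  i=28: X-F = 18 → S
  shifts repeat with period 5: STWSC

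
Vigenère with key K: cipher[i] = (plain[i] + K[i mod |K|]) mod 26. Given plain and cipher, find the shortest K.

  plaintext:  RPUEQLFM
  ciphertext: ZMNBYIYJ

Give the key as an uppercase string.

  i= 0: Z-R =  8 → I
  i= 1: M-P = 23 → X
  i= 2: N-U = 19 → T
  i= 3: B-E = 23 → X
  i= 4: Y-Q =  8 → I
  i= 5: I-L = 23 → X
  i= 6: Y-F = 19 → T
  i= 7: J-M = 23 → X
  shifts repeat with period 4: IXTX

IXTX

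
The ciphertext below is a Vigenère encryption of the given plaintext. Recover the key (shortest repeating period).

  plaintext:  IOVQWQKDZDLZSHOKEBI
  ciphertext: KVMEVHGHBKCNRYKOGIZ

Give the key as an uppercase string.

  i= 0: K-I =  2 → C
  i= 1: V-O =  7 → H
  i= 2: M-V = 17 → R
  i= 3: E-Q = 14 → O
  i= 4: V-W = 25 → Z
  i= 5: H-Q = 17 → R
  i= 6: G-K = 22 → W
  i= 7: H-D =  4 → E
  i= 8: B-Z =  2 → C
  i= 9: K-D =  7 → H
  i=10: C-L = 17 → R
  i=11: N-Z = 14 → O
  i=12: R-S = 25 → Z
  i=13: Y-H = 17 → R
  i=14: K-O = 22 → W
  i=15: O-K =  4 → E
  i=16: G-E =  2 → C
  i=17: I-B =  7 → H
  i=18: Z-I = 17 → R
  shifts repeat with period 8: CHROZRWE

CHROZRWE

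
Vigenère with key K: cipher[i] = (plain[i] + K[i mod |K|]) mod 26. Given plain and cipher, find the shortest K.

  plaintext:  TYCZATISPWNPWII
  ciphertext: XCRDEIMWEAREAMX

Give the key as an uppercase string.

EEP

  i= 0: X-T =  4 → E
  i= 1: C-Y =  4 → E
  i= 2: R-C = 15 → P
  i= 3: D-Z =  4 → E
  i= 4: E-A =  4 → E
  i= 5: I-T = 15 → P
  i= 6: M-I =  4 → E
  i= 7: W-S =  4 → E
  i= 8: E-P = 15 → P
  i= 9: A-W =  4 → E
  i=10: R-N =  4 → E
  i=11: E-P = 15 → P
  i=12: A-W =  4 → E
  i=13: M-I =  4 → E
  i=14: X-I = 15 → P
  shifts repeat with period 3: EEP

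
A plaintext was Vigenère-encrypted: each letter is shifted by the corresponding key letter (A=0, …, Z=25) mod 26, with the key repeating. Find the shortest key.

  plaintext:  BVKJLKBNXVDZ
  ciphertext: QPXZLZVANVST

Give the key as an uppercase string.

PUNQA

  i= 0: Q-B = 15 → P
  i= 1: P-V = 20 → U
  i= 2: X-K = 13 → N
  i= 3: Z-J = 16 → Q
  i= 4: L-L =  0 → A
  i= 5: Z-K = 15 → P
  i= 6: V-B = 20 → U
  i= 7: A-N = 13 → N
  i= 8: N-X = 16 → Q
  i= 9: V-V =  0 → A
  i=10: S-D = 15 → P
  i=11: T-Z = 20 → U
  shifts repeat with period 5: PUNQA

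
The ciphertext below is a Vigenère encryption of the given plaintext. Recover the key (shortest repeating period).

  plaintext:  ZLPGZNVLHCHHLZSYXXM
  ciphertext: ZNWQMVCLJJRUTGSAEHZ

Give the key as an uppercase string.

ACHKNIH

  i= 0: Z-Z =  0 → A
  i= 1: N-L =  2 → C
  i= 2: W-P =  7 → H
  i= 3: Q-G = 10 → K
  i= 4: M-Z = 13 → N
  i= 5: V-N =  8 → I
  i= 6: C-V =  7 → H
  i= 7: L-L =  0 → A
  i= 8: J-H =  2 → C
  i= 9: J-C =  7 → H
  i=10: R-H = 10 → K
  i=11: U-H = 13 → N
  i=12: T-L =  8 → I
  i=13: G-Z =  7 → H
  i=14: S-S =  0 → A
  i=15: A-Y =  2 → C
  i=16: E-X =  7 → H
  i=17: H-X = 10 → K
  i=18: Z-M = 13 → N
  shifts repeat with period 7: ACHKNIH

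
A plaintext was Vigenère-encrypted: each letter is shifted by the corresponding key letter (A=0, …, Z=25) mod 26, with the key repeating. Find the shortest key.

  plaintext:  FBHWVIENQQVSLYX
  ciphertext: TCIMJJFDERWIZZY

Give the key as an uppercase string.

  i= 0: T-F = 14 → O
  i= 1: C-B =  1 → B
  i= 2: I-H =  1 → B
  i= 3: M-W = 16 → Q
  i= 4: J-V = 14 → O
  i= 5: J-I =  1 → B
  i= 6: F-E =  1 → B
  i= 7: D-N = 16 → Q
  i= 8: E-Q = 14 → O
  i= 9: R-Q =  1 → B
  i=10: W-V =  1 → B
  i=11: I-S = 16 → Q
  i=12: Z-L = 14 → O
  i=13: Z-Y =  1 → B
  i=14: Y-X =  1 → B
  shifts repeat with period 4: OBBQ

OBBQ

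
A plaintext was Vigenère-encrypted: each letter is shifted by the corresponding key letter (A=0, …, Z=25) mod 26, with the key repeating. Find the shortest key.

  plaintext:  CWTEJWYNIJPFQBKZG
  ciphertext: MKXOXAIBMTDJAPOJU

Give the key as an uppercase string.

  i= 0: M-C = 10 → K
  i= 1: K-W = 14 → O
  i= 2: X-T =  4 → E
  i= 3: O-E = 10 → K
  i= 4: X-J = 14 → O
  i= 5: A-W =  4 → E
  i= 6: I-Y = 10 → K
  i= 7: B-N = 14 → O
  i= 8: M-I =  4 → E
  i= 9: T-J = 10 → K
  i=10: D-P = 14 → O
  i=11: J-F =  4 → E
  i=12: A-Q = 10 → K
  i=13: P-B = 14 → O
  i=14: O-K =  4 → E
  i=15: J-Z = 10 → K
  i=16: U-G = 14 → O
  shifts repeat with period 3: KOE

KOE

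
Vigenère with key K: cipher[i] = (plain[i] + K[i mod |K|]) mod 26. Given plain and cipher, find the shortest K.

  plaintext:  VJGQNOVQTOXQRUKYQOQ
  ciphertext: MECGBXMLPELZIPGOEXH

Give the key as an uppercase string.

  i= 0: M-V = 17 → R
  i= 1: E-J = 21 → V
  i= 2: C-G = 22 → W
  i= 3: G-Q = 16 → Q
  i= 4: B-N = 14 → O
  i= 5: X-O =  9 → J
  i= 6: M-V = 17 → R
  i= 7: L-Q = 21 → V
  i= 8: P-T = 22 → W
  i= 9: E-O = 16 → Q
  i=10: L-X = 14 → O
  i=11: Z-Q =  9 → J
  i=12: I-R = 17 → R
  i=13: P-U = 21 → V
  i=14: G-K = 22 → W
  i=15: O-Y = 16 → Q
  i=16: E-Q = 14 → O
  i=17: X-O =  9 → J
  i=18: H-Q = 17 → R
  shifts repeat with period 6: RVWQOJ

RVWQOJ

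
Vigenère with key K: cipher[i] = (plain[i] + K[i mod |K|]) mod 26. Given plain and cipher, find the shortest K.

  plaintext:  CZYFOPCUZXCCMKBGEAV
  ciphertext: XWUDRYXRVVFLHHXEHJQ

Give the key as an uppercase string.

VXWYDJ

  i= 0: X-C = 21 → V
  i= 1: W-Z = 23 → X
  i= 2: U-Y = 22 → W
  i= 3: D-F = 24 → Y
  i= 4: R-O =  3 → D
  i= 5: Y-P =  9 → J
  i= 6: X-C = 21 → V
  i= 7: R-U = 23 → X
  i= 8: V-Z = 22 → W
  i= 9: V-X = 24 → Y
  i=10: F-C =  3 → D
  i=11: L-C =  9 → J
  i=12: H-M = 21 → V
  i=13: H-K = 23 → X
  i=14: X-B = 22 → W
  i=15: E-G = 24 → Y
  i=16: H-E =  3 → D
  i=17: J-A =  9 → J
  i=18: Q-V = 21 → V
  shifts repeat with period 6: VXWYDJ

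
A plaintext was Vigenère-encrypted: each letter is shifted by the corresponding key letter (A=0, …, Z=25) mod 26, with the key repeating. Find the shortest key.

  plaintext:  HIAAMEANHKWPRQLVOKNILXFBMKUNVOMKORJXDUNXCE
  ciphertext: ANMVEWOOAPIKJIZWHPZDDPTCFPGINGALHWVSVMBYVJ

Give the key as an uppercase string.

TFMVSSOB

  i= 0: A-H = 19 → T
  i= 1: N-I =  5 → F
  i= 2: M-A = 12 → M
  i= 3: V-A = 21 → V
  i= 4: E-M = 18 → S
  i= 5: W-E = 18 → S
  i= 6: O-A = 14 → O
  i= 7: O-N =  1 → B
  i= 8: A-H = 19 → T
  i= 9: P-K =  5 → F
  i=10: I-W = 12 → M
  i=11: K-P = 21 → V
  i=12: J-R = 18 → S
  i=13: I-Q = 18 → S
  i=14: Z-L = 14 → O
  i=15: W-V =  1 → B
  i=16: H-O = 19 → T
  i=17: P-K =  5 → F
  i=18: Z-N = 12 → M
  i=19: D-I = 21 → V
  i=20: D-L = 18 → S
  i=21: P-X = 18 → S
  i=22: T-F = 14 → O
  i=23: C-B =  1 → B
  i=24: F-M = 19 → T
  i=25: P-K =  5 → F
  i=26: G-U = 12 → M
  i=27: I-N = 21 → V
  i=28: N-V = 18 → S
  i=29: G-O = 18 → S
  i=30: A-M = 14 → O
  i=31: L-K =  1 → B
  i=32: H-O = 19 → T
  i=33: W-R =  5 → F
  i=34: V-J = 12 → M
  i=35: S-X = 21 → V
  i=36: V-D = 18 → S
  i=37: M-U = 18 → S
  i=38: B-N = 14 → O
  i=39: Y-X =  1 → B
  i=40: V-C = 19 → T
  i=41: J-E =  5 → F
  shifts repeat with period 8: TFMVSSOB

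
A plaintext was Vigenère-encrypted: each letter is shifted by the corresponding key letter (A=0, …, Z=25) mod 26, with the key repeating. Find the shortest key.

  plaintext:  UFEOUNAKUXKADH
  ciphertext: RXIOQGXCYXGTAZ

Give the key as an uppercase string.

XSEAWT

  i= 0: R-U = 23 → X
  i= 1: X-F = 18 → S
  i= 2: I-E =  4 → E
  i= 3: O-O =  0 → A
  i= 4: Q-U = 22 → W
  i= 5: G-N = 19 → T
  i= 6: X-A = 23 → X
  i= 7: C-K = 18 → S
  i= 8: Y-U =  4 → E
  i= 9: X-X =  0 → A
  i=10: G-K = 22 → W
  i=11: T-A = 19 → T
  i=12: A-D = 23 → X
  i=13: Z-H = 18 → S
  shifts repeat with period 6: XSEAWT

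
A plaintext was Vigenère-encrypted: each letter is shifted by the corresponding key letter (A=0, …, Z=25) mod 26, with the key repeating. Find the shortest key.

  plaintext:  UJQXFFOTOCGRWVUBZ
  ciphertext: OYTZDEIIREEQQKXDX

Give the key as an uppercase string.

UPDCYZ

  i= 0: O-U = 20 → U
  i= 1: Y-J = 15 → P
  i= 2: T-Q =  3 → D
  i= 3: Z-X =  2 → C
  i= 4: D-F = 24 → Y
  i= 5: E-F = 25 → Z
  i= 6: I-O = 20 → U
  i= 7: I-T = 15 → P
  i= 8: R-O =  3 → D
  i= 9: E-C =  2 → C
  i=10: E-G = 24 → Y
  i=11: Q-R = 25 → Z
  i=12: Q-W = 20 → U
  i=13: K-V = 15 → P
  i=14: X-U =  3 → D
  i=15: D-B =  2 → C
  i=16: X-Z = 24 → Y
  shifts repeat with period 6: UPDCYZ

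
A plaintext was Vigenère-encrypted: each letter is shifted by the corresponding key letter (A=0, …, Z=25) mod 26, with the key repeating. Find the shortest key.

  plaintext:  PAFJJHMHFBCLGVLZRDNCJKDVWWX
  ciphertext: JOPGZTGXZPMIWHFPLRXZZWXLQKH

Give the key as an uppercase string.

UOKXQMUQ

  i= 0: J-P = 20 → U
  i= 1: O-A = 14 → O
  i= 2: P-F = 10 → K
  i= 3: G-J = 23 → X
  i= 4: Z-J = 16 → Q
  i= 5: T-H = 12 → M
  i= 6: G-M = 20 → U
  i= 7: X-H = 16 → Q
  i= 8: Z-F = 20 → U
  i= 9: P-B = 14 → O
  i=10: M-C = 10 → K
  i=11: I-L = 23 → X
  i=12: W-G = 16 → Q
  i=13: H-V = 12 → M
  i=14: F-L = 20 → U
  i=15: P-Z = 16 → Q
  i=16: L-R = 20 → U
  i=17: R-D = 14 → O
  i=18: X-N = 10 → K
  i=19: Z-C = 23 → X
  i=20: Z-J = 16 → Q
  i=21: W-K = 12 → M
  i=22: X-D = 20 → U
  i=23: L-V = 16 → Q
  i=24: Q-W = 20 → U
  i=25: K-W = 14 → O
  i=26: H-X = 10 → K
  shifts repeat with period 8: UOKXQMUQ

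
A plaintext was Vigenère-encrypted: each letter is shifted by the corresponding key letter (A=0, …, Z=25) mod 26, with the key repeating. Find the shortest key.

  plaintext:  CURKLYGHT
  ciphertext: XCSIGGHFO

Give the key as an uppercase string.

VIBY

  i= 0: X-C = 21 → V
  i= 1: C-U =  8 → I
  i= 2: S-R =  1 → B
  i= 3: I-K = 24 → Y
  i= 4: G-L = 21 → V
  i= 5: G-Y =  8 → I
  i= 6: H-G =  1 → B
  i= 7: F-H = 24 → Y
  i= 8: O-T = 21 → V
  shifts repeat with period 4: VIBY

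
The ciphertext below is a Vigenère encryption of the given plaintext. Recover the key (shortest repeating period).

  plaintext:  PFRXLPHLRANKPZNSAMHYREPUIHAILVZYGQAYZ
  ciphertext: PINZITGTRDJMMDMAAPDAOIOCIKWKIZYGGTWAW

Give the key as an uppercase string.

  i= 0: P-P =  0 → A
  i= 1: I-F =  3 → D
  i= 2: N-R = 22 → W
  i= 3: Z-X =  2 → C
  i= 4: I-L = 23 → X
  i= 5: T-P =  4 → E
  i= 6: G-H = 25 → Z
  i= 7: T-L =  8 → I
  i= 8: R-R =  0 → A
  i= 9: D-A =  3 → D
  i=10: J-N = 22 → W
  i=11: M-K =  2 → C
  i=12: M-P = 23 → X
  i=13: D-Z =  4 → E
  i=14: M-N = 25 → Z
  i=15: A-S =  8 → I
  i=16: A-A =  0 → A
  i=17: P-M =  3 → D
  i=18: D-H = 22 → W
  i=19: A-Y =  2 → C
  i=20: O-R = 23 → X
  i=21: I-E =  4 → E
  i=22: O-P = 25 → Z
  i=23: C-U =  8 → I
  i=24: I-I =  0 → A
  i=25: K-H =  3 → D
  i=26: W-A = 22 → W
  i=27: K-I =  2 → C
  i=28: I-L = 23 → X
  i=29: Z-V =  4 → E
  i=30: Y-Z = 25 → Z
  i=31: G-Y =  8 → I
  i=32: G-G =  0 → A
  i=33: T-Q =  3 → D
  i=34: W-A = 22 → W
  i=35: A-Y =  2 → C
  i=36: W-Z = 23 → X
  shifts repeat with period 8: ADWCXEZI

ADWCXEZI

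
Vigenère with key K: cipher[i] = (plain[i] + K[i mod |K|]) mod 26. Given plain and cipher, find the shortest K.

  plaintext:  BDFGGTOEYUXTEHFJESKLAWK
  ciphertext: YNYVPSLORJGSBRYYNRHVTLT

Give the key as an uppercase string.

XKTPJZ

  i= 0: Y-B = 23 → X
  i= 1: N-D = 10 → K
  i= 2: Y-F = 19 → T
  i= 3: V-G = 15 → P
  i= 4: P-G =  9 → J
  i= 5: S-T = 25 → Z
  i= 6: L-O = 23 → X
  i= 7: O-E = 10 → K
  i= 8: R-Y = 19 → T
  i= 9: J-U = 15 → P
  i=10: G-X =  9 → J
  i=11: S-T = 25 → Z
  i=12: B-E = 23 → X
  i=13: R-H = 10 → K
  i=14: Y-F = 19 → T
  i=15: Y-J = 15 → P
  i=16: N-E =  9 → J
  i=17: R-S = 25 → Z
  i=18: H-K = 23 → X
  i=19: V-L = 10 → K
  i=20: T-A = 19 → T
  i=21: L-W = 15 → P
  i=22: T-K =  9 → J
  shifts repeat with period 6: XKTPJZ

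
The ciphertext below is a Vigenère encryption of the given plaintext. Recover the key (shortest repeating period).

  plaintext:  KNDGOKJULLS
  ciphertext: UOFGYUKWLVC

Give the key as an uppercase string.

  i= 0: U-K = 10 → K
  i= 1: O-N =  1 → B
  i= 2: F-D =  2 → C
  i= 3: G-G =  0 → A
  i= 4: Y-O = 10 → K
  i= 5: U-K = 10 → K
  i= 6: K-J =  1 → B
  i= 7: W-U =  2 → C
  i= 8: L-L =  0 → A
  i= 9: V-L = 10 → K
  i=10: C-S = 10 → K
  shifts repeat with period 5: KBCAK

KBCAK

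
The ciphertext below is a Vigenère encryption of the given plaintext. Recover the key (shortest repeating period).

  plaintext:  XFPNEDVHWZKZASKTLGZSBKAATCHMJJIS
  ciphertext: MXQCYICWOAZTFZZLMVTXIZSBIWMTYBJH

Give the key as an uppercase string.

PSBPUFH

  i= 0: M-X = 15 → P
  i= 1: X-F = 18 → S
  i= 2: Q-P =  1 → B
  i= 3: C-N = 15 → P
  i= 4: Y-E = 20 → U
  i= 5: I-D =  5 → F
  i= 6: C-V =  7 → H
  i= 7: W-H = 15 → P
  i= 8: O-W = 18 → S
  i= 9: A-Z =  1 → B
  i=10: Z-K = 15 → P
  i=11: T-Z = 20 → U
  i=12: F-A =  5 → F
  i=13: Z-S =  7 → H
  i=14: Z-K = 15 → P
  i=15: L-T = 18 → S
  i=16: M-L =  1 → B
  i=17: V-G = 15 → P
  i=18: T-Z = 20 → U
  i=19: X-S =  5 → F
  i=20: I-B =  7 → H
  i=21: Z-K = 15 → P
  i=22: S-A = 18 → S
  i=23: B-A =  1 → B
  i=24: I-T = 15 → P
  i=25: W-C = 20 → U
  i=26: M-H =  5 → F
  i=27: T-M =  7 → H
  i=28: Y-J = 15 → P
  i=29: B-J = 18 → S
  i=30: J-I =  1 → B
  i=31: H-S = 15 → P
  shifts repeat with period 7: PSBPUFH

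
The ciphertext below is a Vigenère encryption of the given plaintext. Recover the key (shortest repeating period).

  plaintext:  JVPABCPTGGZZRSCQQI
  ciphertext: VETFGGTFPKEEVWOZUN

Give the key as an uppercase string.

  i= 0: V-J = 12 → M
  i= 1: E-V =  9 → J
  i= 2: T-P =  4 → E
  i= 3: F-A =  5 → F
  i= 4: G-B =  5 → F
  i= 5: G-C =  4 → E
  i= 6: T-P =  4 → E
  i= 7: F-T = 12 → M
  i= 8: P-G =  9 → J
  i= 9: K-G =  4 → E
  i=10: E-Z =  5 → F
  i=11: E-Z =  5 → F
  i=12: V-R =  4 → E
  i=13: W-S =  4 → E
  i=14: O-C = 12 → M
  i=15: Z-Q =  9 → J
  i=16: U-Q =  4 → E
  i=17: N-I =  5 → F
  shifts repeat with period 7: MJEFFEE

MJEFFEE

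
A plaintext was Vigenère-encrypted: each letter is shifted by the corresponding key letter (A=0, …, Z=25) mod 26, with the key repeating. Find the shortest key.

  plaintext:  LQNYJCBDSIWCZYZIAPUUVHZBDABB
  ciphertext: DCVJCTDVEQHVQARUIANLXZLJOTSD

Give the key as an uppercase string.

SMILTRC

  i= 0: D-L = 18 → S
  i= 1: C-Q = 12 → M
  i= 2: V-N =  8 → I
  i= 3: J-Y = 11 → L
  i= 4: C-J = 19 → T
  i= 5: T-C = 17 → R
  i= 6: D-B =  2 → C
  i= 7: V-D = 18 → S
  i= 8: E-S = 12 → M
  i= 9: Q-I =  8 → I
  i=10: H-W = 11 → L
  i=11: V-C = 19 → T
  i=12: Q-Z = 17 → R
  i=13: A-Y =  2 → C
  i=14: R-Z = 18 → S
  i=15: U-I = 12 → M
  i=16: I-A =  8 → I
  i=17: A-P = 11 → L
  i=18: N-U = 19 → T
  i=19: L-U = 17 → R
  i=20: X-V =  2 → C
  i=21: Z-H = 18 → S
  i=22: L-Z = 12 → M
  i=23: J-B =  8 → I
  i=24: O-D = 11 → L
  i=25: T-A = 19 → T
  i=26: S-B = 17 → R
  i=27: D-B =  2 → C
  shifts repeat with period 7: SMILTRC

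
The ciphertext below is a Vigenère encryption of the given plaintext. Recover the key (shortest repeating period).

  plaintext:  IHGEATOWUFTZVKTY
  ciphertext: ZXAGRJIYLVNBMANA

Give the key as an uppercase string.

RQUC

  i= 0: Z-I = 17 → R
  i= 1: X-H = 16 → Q
  i= 2: A-G = 20 → U
  i= 3: G-E =  2 → C
  i= 4: R-A = 17 → R
  i= 5: J-T = 16 → Q
  i= 6: I-O = 20 → U
  i= 7: Y-W =  2 → C
  i= 8: L-U = 17 → R
  i= 9: V-F = 16 → Q
  i=10: N-T = 20 → U
  i=11: B-Z =  2 → C
  i=12: M-V = 17 → R
  i=13: A-K = 16 → Q
  i=14: N-T = 20 → U
  i=15: A-Y =  2 → C
  shifts repeat with period 4: RQUC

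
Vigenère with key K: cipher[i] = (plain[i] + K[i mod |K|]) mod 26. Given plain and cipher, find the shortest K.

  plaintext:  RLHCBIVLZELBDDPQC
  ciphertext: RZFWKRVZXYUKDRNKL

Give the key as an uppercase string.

AOYUJJ

  i= 0: R-R =  0 → A
  i= 1: Z-L = 14 → O
  i= 2: F-H = 24 → Y
  i= 3: W-C = 20 → U
  i= 4: K-B =  9 → J
  i= 5: R-I =  9 → J
  i= 6: V-V =  0 → A
  i= 7: Z-L = 14 → O
  i= 8: X-Z = 24 → Y
  i= 9: Y-E = 20 → U
  i=10: U-L =  9 → J
  i=11: K-B =  9 → J
  i=12: D-D =  0 → A
  i=13: R-D = 14 → O
  i=14: N-P = 24 → Y
  i=15: K-Q = 20 → U
  i=16: L-C =  9 → J
  shifts repeat with period 6: AOYUJJ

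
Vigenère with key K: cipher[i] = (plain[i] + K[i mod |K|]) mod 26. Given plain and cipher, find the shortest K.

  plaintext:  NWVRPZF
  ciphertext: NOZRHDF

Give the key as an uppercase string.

ASE

  i= 0: N-N =  0 → A
  i= 1: O-W = 18 → S
  i= 2: Z-V =  4 → E
  i= 3: R-R =  0 → A
  i= 4: H-P = 18 → S
  i= 5: D-Z =  4 → E
  i= 6: F-F =  0 → A
  shifts repeat with period 3: ASE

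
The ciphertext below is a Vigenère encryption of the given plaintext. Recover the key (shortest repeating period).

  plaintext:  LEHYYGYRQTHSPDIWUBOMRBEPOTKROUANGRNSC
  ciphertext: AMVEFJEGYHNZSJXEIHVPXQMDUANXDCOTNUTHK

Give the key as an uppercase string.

  i= 0: A-L = 15 → P
  i= 1: M-E =  8 → I
  i= 2: V-H = 14 → O
  i= 3: E-Y =  6 → G
  i= 4: F-Y =  7 → H
  i= 5: J-G =  3 → D
  i= 6: E-Y =  6 → G
  i= 7: G-R = 15 → P
  i= 8: Y-Q =  8 → I
  i= 9: H-T = 14 → O
  i=10: N-H =  6 → G
  i=11: Z-S =  7 → H
  i=12: S-P =  3 → D
  i=13: J-D =  6 → G
  i=14: X-I = 15 → P
  i=15: E-W =  8 → I
  i=16: I-U = 14 → O
  i=17: H-B =  6 → G
  i=18: V-O =  7 → H
  i=19: P-M =  3 → D
  i=20: X-R =  6 → G
  i=21: Q-B = 15 → P
  i=22: M-E =  8 → I
  i=23: D-P = 14 → O
  i=24: U-O =  6 → G
  i=25: A-T =  7 → H
  i=26: N-K =  3 → D
  i=27: X-R =  6 → G
  i=28: D-O = 15 → P
  i=29: C-U =  8 → I
  i=30: O-A = 14 → O
  i=31: T-N =  6 → G
  i=32: N-G =  7 → H
  i=33: U-R =  3 → D
  i=34: T-N =  6 → G
  i=35: H-S = 15 → P
  i=36: K-C =  8 → I
  shifts repeat with period 7: PIOGHDG

PIOGHDG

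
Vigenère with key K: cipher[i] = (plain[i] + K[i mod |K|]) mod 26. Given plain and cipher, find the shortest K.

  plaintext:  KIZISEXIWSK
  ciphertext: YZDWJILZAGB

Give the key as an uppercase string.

  i= 0: Y-K = 14 → O
  i= 1: Z-I = 17 → R
  i= 2: D-Z =  4 → E
  i= 3: W-I = 14 → O
  i= 4: J-S = 17 → R
  i= 5: I-E =  4 → E
  i= 6: L-X = 14 → O
  i= 7: Z-I = 17 → R
  i= 8: A-W =  4 → E
  i= 9: G-S = 14 → O
  i=10: B-K = 17 → R
  shifts repeat with period 3: ORE

ORE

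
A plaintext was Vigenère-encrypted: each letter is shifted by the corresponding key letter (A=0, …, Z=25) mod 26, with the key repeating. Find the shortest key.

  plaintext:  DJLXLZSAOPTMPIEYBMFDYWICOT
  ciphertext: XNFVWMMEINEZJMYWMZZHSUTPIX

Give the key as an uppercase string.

UEUYLN

  i= 0: X-D = 20 → U
  i= 1: N-J =  4 → E
  i= 2: F-L = 20 → U
  i= 3: V-X = 24 → Y
  i= 4: W-L = 11 → L
  i= 5: M-Z = 13 → N
  i= 6: M-S = 20 → U
  i= 7: E-A =  4 → E
  i= 8: I-O = 20 → U
  i= 9: N-P = 24 → Y
  i=10: E-T = 11 → L
  i=11: Z-M = 13 → N
  i=12: J-P = 20 → U
  i=13: M-I =  4 → E
  i=14: Y-E = 20 → U
  i=15: W-Y = 24 → Y
  i=16: M-B = 11 → L
  i=17: Z-M = 13 → N
  i=18: Z-F = 20 → U
  i=19: H-D =  4 → E
  i=20: S-Y = 20 → U
  i=21: U-W = 24 → Y
  i=22: T-I = 11 → L
  i=23: P-C = 13 → N
  i=24: I-O = 20 → U
  i=25: X-T =  4 → E
  shifts repeat with period 6: UEUYLN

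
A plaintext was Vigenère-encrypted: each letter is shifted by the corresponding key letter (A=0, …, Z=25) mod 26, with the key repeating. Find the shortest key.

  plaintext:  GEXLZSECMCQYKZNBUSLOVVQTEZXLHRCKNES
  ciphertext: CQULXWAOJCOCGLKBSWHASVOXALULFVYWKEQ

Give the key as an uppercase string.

  i= 0: C-G = 22 → W
  i= 1: Q-E = 12 → M
  i= 2: U-X = 23 → X
  i= 3: L-L =  0 → A
  i= 4: X-Z = 24 → Y
  i= 5: W-S =  4 → E
  i= 6: A-E = 22 → W
  i= 7: O-C = 12 → M
  i= 8: J-M = 23 → X
  i= 9: C-C =  0 → A
  i=10: O-Q = 24 → Y
  i=11: C-Y =  4 → E
  i=12: G-K = 22 → W
  i=13: L-Z = 12 → M
  i=14: K-N = 23 → X
  i=15: B-B =  0 → A
  i=16: S-U = 24 → Y
  i=17: W-S =  4 → E
  i=18: H-L = 22 → W
  i=19: A-O = 12 → M
  i=20: S-V = 23 → X
  i=21: V-V =  0 → A
  i=22: O-Q = 24 → Y
  i=23: X-T =  4 → E
  i=24: A-E = 22 → W
  i=25: L-Z = 12 → M
  i=26: U-X = 23 → X
  i=27: L-L =  0 → A
  i=28: F-H = 24 → Y
  i=29: V-R =  4 → E
  i=30: Y-C = 22 → W
  i=31: W-K = 12 → M
  i=32: K-N = 23 → X
  i=33: E-E =  0 → A
  i=34: Q-S = 24 → Y
  shifts repeat with period 6: WMXAYE

WMXAYE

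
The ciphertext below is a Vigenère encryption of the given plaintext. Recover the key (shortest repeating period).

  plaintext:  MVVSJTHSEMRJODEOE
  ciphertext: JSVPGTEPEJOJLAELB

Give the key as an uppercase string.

XXA

  i= 0: J-M = 23 → X
  i= 1: S-V = 23 → X
  i= 2: V-V =  0 → A
  i= 3: P-S = 23 → X
  i= 4: G-J = 23 → X
  i= 5: T-T =  0 → A
  i= 6: E-H = 23 → X
  i= 7: P-S = 23 → X
  i= 8: E-E =  0 → A
  i= 9: J-M = 23 → X
  i=10: O-R = 23 → X
  i=11: J-J =  0 → A
  i=12: L-O = 23 → X
  i=13: A-D = 23 → X
  i=14: E-E =  0 → A
  i=15: L-O = 23 → X
  i=16: B-E = 23 → X
  shifts repeat with period 3: XXA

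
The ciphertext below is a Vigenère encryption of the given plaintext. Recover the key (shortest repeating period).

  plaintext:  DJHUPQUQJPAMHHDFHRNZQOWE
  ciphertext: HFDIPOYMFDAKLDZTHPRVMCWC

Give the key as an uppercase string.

  i= 0: H-D =  4 → E
  i= 1: F-J = 22 → W
  i= 2: D-H = 22 → W
  i= 3: I-U = 14 → O
  i= 4: P-P =  0 → A
  i= 5: O-Q = 24 → Y
  i= 6: Y-U =  4 → E
  i= 7: M-Q = 22 → W
  i= 8: F-J = 22 → W
  i= 9: D-P = 14 → O
  i=10: A-A =  0 → A
  i=11: K-M = 24 → Y
  i=12: L-H =  4 → E
  i=13: D-H = 22 → W
  i=14: Z-D = 22 → W
  i=15: T-F = 14 → O
  i=16: H-H =  0 → A
  i=17: P-R = 24 → Y
  i=18: R-N =  4 → E
  i=19: V-Z = 22 → W
  i=20: M-Q = 22 → W
  i=21: C-O = 14 → O
  i=22: W-W =  0 → A
  i=23: C-E = 24 → Y
  shifts repeat with period 6: EWWOAY

EWWOAY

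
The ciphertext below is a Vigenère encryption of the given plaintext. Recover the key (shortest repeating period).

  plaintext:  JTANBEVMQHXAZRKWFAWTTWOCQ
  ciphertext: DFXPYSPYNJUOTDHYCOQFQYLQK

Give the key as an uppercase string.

  i= 0: D-J = 20 → U
  i= 1: F-T = 12 → M
  i= 2: X-A = 23 → X
  i= 3: P-N =  2 → C
  i= 4: Y-B = 23 → X
  i= 5: S-E = 14 → O
  i= 6: P-V = 20 → U
  i= 7: Y-M = 12 → M
  i= 8: N-Q = 23 → X
  i= 9: J-H =  2 → C
  i=10: U-X = 23 → X
  i=11: O-A = 14 → O
  i=12: T-Z = 20 → U
  i=13: D-R = 12 → M
  i=14: H-K = 23 → X
  i=15: Y-W =  2 → C
  i=16: C-F = 23 → X
  i=17: O-A = 14 → O
  i=18: Q-W = 20 → U
  i=19: F-T = 12 → M
  i=20: Q-T = 23 → X
  i=21: Y-W =  2 → C
  i=22: L-O = 23 → X
  i=23: Q-C = 14 → O
  i=24: K-Q = 20 → U
  shifts repeat with period 6: UMXCXO

UMXCXO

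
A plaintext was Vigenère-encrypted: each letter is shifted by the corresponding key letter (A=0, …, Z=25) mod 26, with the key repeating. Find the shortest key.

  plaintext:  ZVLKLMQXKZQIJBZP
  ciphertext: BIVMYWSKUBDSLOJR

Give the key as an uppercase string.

  i= 0: B-Z =  2 → C
  i= 1: I-V = 13 → N
  i= 2: V-L = 10 → K
  i= 3: M-K =  2 → C
  i= 4: Y-L = 13 → N
  i= 5: W-M = 10 → K
  i= 6: S-Q =  2 → C
  i= 7: K-X = 13 → N
  i= 8: U-K = 10 → K
  i= 9: B-Z =  2 → C
  i=10: D-Q = 13 → N
  i=11: S-I = 10 → K
  i=12: L-J =  2 → C
  i=13: O-B = 13 → N
  i=14: J-Z = 10 → K
  i=15: R-P =  2 → C
  shifts repeat with period 3: CNK

CNK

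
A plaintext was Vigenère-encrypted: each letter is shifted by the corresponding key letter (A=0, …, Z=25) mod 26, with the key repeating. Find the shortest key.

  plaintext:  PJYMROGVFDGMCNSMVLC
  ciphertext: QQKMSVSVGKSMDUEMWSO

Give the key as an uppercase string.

BHMA

  i= 0: Q-P =  1 → B
  i= 1: Q-J =  7 → H
  i= 2: K-Y = 12 → M
  i= 3: M-M =  0 → A
  i= 4: S-R =  1 → B
  i= 5: V-O =  7 → H
  i= 6: S-G = 12 → M
  i= 7: V-V =  0 → A
  i= 8: G-F =  1 → B
  i= 9: K-D =  7 → H
  i=10: S-G = 12 → M
  i=11: M-M =  0 → A
  i=12: D-C =  1 → B
  i=13: U-N =  7 → H
  i=14: E-S = 12 → M
  i=15: M-M =  0 → A
  i=16: W-V =  1 → B
  i=17: S-L =  7 → H
  i=18: O-C = 12 → M
  shifts repeat with period 4: BHMA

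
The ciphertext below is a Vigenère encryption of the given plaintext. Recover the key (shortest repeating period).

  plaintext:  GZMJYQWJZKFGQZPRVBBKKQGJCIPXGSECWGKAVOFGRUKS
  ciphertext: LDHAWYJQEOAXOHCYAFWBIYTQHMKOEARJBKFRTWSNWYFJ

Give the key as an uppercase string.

  i= 0: L-G =  5 → F
  i= 1: D-Z =  4 → E
  i= 2: H-M = 21 → V
  i= 3: A-J = 17 → R
  i= 4: W-Y = 24 → Y
  i= 5: Y-Q =  8 → I
  i= 6: J-W = 13 → N
  i= 7: Q-J =  7 → H
  i= 8: E-Z =  5 → F
  i= 9: O-K =  4 → E
  i=10: A-F = 21 → V
  i=11: X-G = 17 → R
  i=12: O-Q = 24 → Y
  i=13: H-Z =  8 → I
  i=14: C-P = 13 → N
  i=15: Y-R =  7 → H
  i=16: A-V =  5 → F
  i=17: F-B =  4 → E
  i=18: W-B = 21 → V
  i=19: B-K = 17 → R
  i=20: I-K = 24 → Y
  i=21: Y-Q =  8 → I
  i=22: T-G = 13 → N
  i=23: Q-J =  7 → H
  i=24: H-C =  5 → F
  i=25: M-I =  4 → E
  i=26: K-P = 21 → V
  i=27: O-X = 17 → R
  i=28: E-G = 24 → Y
  i=29: A-S =  8 → I
  i=30: R-E = 13 → N
  i=31: J-C =  7 → H
  i=32: B-W =  5 → F
  i=33: K-G =  4 → E
  i=34: F-K = 21 → V
  i=35: R-A = 17 → R
  i=36: T-V = 24 → Y
  i=37: W-O =  8 → I
  i=38: S-F = 13 → N
  i=39: N-G =  7 → H
  i=40: W-R =  5 → F
  i=41: Y-U =  4 → E
  i=42: F-K = 21 → V
  i=43: J-S = 17 → R
  shifts repeat with period 8: FEVRYINH

FEVRYINH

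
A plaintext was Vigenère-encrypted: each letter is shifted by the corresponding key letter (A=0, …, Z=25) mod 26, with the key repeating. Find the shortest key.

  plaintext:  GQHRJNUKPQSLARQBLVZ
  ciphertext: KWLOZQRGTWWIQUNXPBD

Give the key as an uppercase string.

  i= 0: K-G =  4 → E
  i= 1: W-Q =  6 → G
  i= 2: L-H =  4 → E
  i= 3: O-R = 23 → X
  i= 4: Z-J = 16 → Q
  i= 5: Q-N =  3 → D
  i= 6: R-U = 23 → X
  i= 7: G-K = 22 → W
  i= 8: T-P =  4 → E
  i= 9: W-Q =  6 → G
  i=10: W-S =  4 → E
  i=11: I-L = 23 → X
  i=12: Q-A = 16 → Q
  i=13: U-R =  3 → D
  i=14: N-Q = 23 → X
  i=15: X-B = 22 → W
  i=16: P-L =  4 → E
  i=17: B-V =  6 → G
  i=18: D-Z =  4 → E
  shifts repeat with period 8: EGEXQDXW

EGEXQDXW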